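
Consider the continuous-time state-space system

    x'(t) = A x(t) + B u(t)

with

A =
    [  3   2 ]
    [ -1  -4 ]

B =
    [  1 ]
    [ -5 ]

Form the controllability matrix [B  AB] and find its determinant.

-16

AB = [[-7], [19]]
Controllability matrix C = [B  AB] = [[1, -7], [-5, 19]]
det(C) = 1·19 - (-7)·(-5) = 19 - 35 = -16
Since det(C) ≠ 0, rank(C) = 2 and the system is completely controllable.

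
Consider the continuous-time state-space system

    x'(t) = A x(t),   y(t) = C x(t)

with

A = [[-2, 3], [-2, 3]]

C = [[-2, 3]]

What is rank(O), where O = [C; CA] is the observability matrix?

1

CA = [[-2, 3]]
Observability matrix O = [C; CA] = [[-2, 3], [-2, 3]]
Every row of O is a scalar multiple of row 1 = [-2, 3] (multipliers 1, 1), so the rows span a one-dimensional space.
O ≠ 0, hence rank(O) = 1.
rank(O) = 1 < n = 2, so the pair (A, C) is not completely observable.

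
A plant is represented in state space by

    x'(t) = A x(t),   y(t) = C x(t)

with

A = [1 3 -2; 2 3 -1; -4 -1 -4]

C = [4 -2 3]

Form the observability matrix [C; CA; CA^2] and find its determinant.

342

CA = [[-12, 3, -18]]
CA^2 = [[66, -9, 93]]
Observability matrix O = [C; CA; CA^2] = [[4, -2, 3], [-12, 3, -18], [66, -9, 93]]
Expanding along the first row, det(O) = 4·(3·93 - (-18)·(-9)) - (-2)·((-12)·93 - (-18)·66) + 3·((-12)·(-9) - 3·66) = 4·117 - (-2)·72 + 3·(-90) = 342
Since det(O) ≠ 0, rank(O) = 3 and the system is completely observable.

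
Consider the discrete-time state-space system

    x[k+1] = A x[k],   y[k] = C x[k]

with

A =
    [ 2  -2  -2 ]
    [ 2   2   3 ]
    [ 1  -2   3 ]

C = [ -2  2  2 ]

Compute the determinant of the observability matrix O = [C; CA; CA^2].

CA = [[2, 4, 16]]
CA^2 = [[28, -28, 56]]
Observability matrix O = [C; CA; CA^2] = [[-2, 2, 2], [2, 4, 16], [28, -28, 56]]
Expanding along the first row, det(O) = (-2)·(4·56 - 16·(-28)) - 2·(2·56 - 16·28) + 2·(2·(-28) - 4·28) = (-2)·672 - 2·(-336) + 2·(-168) = -1008
Since det(O) ≠ 0, rank(O) = 3 and the system is completely observable.

-1008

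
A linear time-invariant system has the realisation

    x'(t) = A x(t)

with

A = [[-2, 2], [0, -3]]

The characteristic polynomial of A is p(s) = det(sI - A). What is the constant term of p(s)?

For a 2×2 matrix, det(sI - A) = s^2 - (tr A)s + det A.
tr A = -5, det A = 6.
So p(s) = s^2 + 5s + 6.
The constant term is 6.

6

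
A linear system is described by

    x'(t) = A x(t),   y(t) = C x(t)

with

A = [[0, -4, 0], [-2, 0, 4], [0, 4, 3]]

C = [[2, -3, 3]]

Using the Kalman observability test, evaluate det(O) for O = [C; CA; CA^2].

-658

CA = [[6, 4, -3]]
CA^2 = [[-8, -36, 7]]
Observability matrix O = [C; CA; CA^2] = [[2, -3, 3], [6, 4, -3], [-8, -36, 7]]
Expanding along the first row, det(O) = 2·(4·7 - (-3)·(-36)) - (-3)·(6·7 - (-3)·(-8)) + 3·(6·(-36) - 4·(-8)) = 2·(-80) - (-3)·18 + 3·(-184) = -658
Since det(O) ≠ 0, rank(O) = 3 and the system is completely observable.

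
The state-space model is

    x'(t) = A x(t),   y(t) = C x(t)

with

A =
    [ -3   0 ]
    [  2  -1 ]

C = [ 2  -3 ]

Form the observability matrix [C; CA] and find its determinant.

-30

CA = [[-12, 3]]
Observability matrix O = [C; CA] = [[2, -3], [-12, 3]]
det(O) = 2·3 - (-3)·(-12) = 6 - 36 = -30
Since det(O) ≠ 0, rank(O) = 2 and the system is completely observable.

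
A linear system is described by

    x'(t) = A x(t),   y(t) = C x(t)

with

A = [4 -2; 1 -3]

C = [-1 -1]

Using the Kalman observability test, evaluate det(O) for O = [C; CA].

CA = [[-5, 5]]
Observability matrix O = [C; CA] = [[-1, -1], [-5, 5]]
det(O) = (-1)·5 - (-1)·(-5) = -5 - 5 = -10
Since det(O) ≠ 0, rank(O) = 2 and the system is completely observable.

-10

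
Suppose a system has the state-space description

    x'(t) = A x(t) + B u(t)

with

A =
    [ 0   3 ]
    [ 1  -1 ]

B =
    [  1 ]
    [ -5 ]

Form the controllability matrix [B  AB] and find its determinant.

AB = [[-15], [6]]
Controllability matrix C = [B  AB] = [[1, -15], [-5, 6]]
det(C) = 1·6 - (-15)·(-5) = 6 - 75 = -69
Since det(C) ≠ 0, rank(C) = 2 and the system is completely controllable.

-69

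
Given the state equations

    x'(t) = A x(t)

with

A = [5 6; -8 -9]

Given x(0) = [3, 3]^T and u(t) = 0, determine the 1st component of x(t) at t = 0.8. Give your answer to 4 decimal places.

det(sI - A) = s^2 - (tr A)s + det A, with tr A = 5 + (-9) = -4 and det A = 5·(-9) - 6·(-8) = -45 - (-48) = 3.
So p(s) = det(sI - A) = s^2 + 4s + 3.
Factor s^2 + 4s + 3: two numbers with sum -4 and product 3 are -1 and -3, so s^2 + 4s + 3 = (s + 1)(s + 3).
Hence p(s) = (s + 1) (s + 3), with roots -3, -1.
The eigenvalues -3, -1 are distinct and real, so A is diagonalisable and x(t) = e^{At} x(0) = V diag(e^{λ_i t}) V^{-1} x(0), where the columns of V are the eigenvectors.
λ = -3: A - (-3)I = [[8, 6], [-8, -6]]. Row 1 gives 8·v1 + 6·v2 = 0, so take v_1 = [3, -4]^T.
λ = -1: A - (-1)I = [[6, 6], [-8, -8]]. Row 1 gives 6·v1 + 6·v2 = 0, so take v_2 = [-1, 1]^T.
V = [v_1 v_2] = [[3, -1], [-4, 1]] has det V = -1, so V^{-1} = adj(V)/det V = [[-1, -1], [-4, -3]].
Modal coordinates z(0) = V^{-1} x(0): (-1)·3 + (-1)·3 = -6; (-4)·3 + (-3)·3 = -21; so z(0) = [-6, -21]^T.
x_1(t) = Σ_i (v_i)_1 · z_i(0) · e^{λ_i t} (row 1 of V times the modal terms).
x_1(0.8) = 3·(-6)·e^{-3·0.8} + (-1)·(-21)·e^{-1·0.8} = (-18)·0.090718 + 21·0.449329 = 7.8030.

7.8030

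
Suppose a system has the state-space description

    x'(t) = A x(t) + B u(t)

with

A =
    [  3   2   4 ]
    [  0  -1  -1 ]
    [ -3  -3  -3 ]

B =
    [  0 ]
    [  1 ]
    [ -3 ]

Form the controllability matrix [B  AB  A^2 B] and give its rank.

3

AB = [[-10], [2], [6]]
A^2B = [[-2], [-8], [6]]
Controllability matrix C = [B  AB  A^2B] = [[0, -10, -2], [1, 2, -8], [-3, 6, 6]]
det(C) = 0·(2·6 - (-8)·6) - (-10)·(1·6 - (-8)·(-3)) + (-2)·(1·6 - 2·(-3)) = 0·60 - (-10)·(-18) + (-2)·12 = -204 ≠ 0, so rank(C) = 3.
rank(C) = 3 = n, so the pair (A, B) is completely controllable.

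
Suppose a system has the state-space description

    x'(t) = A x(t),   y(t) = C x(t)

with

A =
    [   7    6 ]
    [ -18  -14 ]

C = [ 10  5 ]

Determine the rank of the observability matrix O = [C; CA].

1

CA = [[-20, -10]]
Observability matrix O = [C; CA] = [[10, 5], [-20, -10]]
Every row of O is a scalar multiple of row 1 = [10, 5] (multipliers 1, -2), so the rows span a one-dimensional space.
O ≠ 0, hence rank(O) = 1.
rank(O) = 1 < n = 2, so the pair (A, C) is not completely observable.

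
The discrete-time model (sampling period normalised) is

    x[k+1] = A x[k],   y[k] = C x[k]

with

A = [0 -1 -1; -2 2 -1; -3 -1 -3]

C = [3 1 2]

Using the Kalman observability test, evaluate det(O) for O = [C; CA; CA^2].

CA = [[-8, -3, -10]]
CA^2 = [[36, 12, 41]]
Observability matrix O = [C; CA; CA^2] = [[3, 1, 2], [-8, -3, -10], [36, 12, 41]]
Expanding along the first row, det(O) = 3·((-3)·41 - (-10)·12) - 1·((-8)·41 - (-10)·36) + 2·((-8)·12 - (-3)·36) = 3·(-3) - 1·32 + 2·12 = -17
Since det(O) ≠ 0, rank(O) = 3 and the system is completely observable.

-17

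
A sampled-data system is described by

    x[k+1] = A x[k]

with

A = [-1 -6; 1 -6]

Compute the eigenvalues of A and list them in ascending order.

det(zI - A) = z^2 - (tr A)z + det A, with tr A = (-1) + (-6) = -7 and det A = (-1)·(-6) - (-6)·1 = 6 - (-6) = 12.
So p(z) = det(zI - A) = z^2 + 7z + 12.
Factor z^2 + 7z + 12: two numbers with sum -7 and product 12 are -3 and -4, so z^2 + 7z + 12 = (z + 3)(z + 4).
Hence p(z) = (z + 3) (z + 4), with roots -4, -3.

-4, -3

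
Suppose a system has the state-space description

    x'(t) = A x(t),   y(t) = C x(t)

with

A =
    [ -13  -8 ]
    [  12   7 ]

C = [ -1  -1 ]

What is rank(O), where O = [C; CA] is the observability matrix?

CA = [[1, 1]]
Observability matrix O = [C; CA] = [[-1, -1], [1, 1]]
Every row of O is a scalar multiple of row 1 = [-1, -1] (multipliers 1, -1), so the rows span a one-dimensional space.
O ≠ 0, hence rank(O) = 1.
rank(O) = 1 < n = 2, so the pair (A, C) is not completely observable.

1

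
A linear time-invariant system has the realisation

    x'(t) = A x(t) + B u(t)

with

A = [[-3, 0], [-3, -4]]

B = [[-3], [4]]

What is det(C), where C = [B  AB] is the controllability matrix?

AB = [[9], [-7]]
Controllability matrix C = [B  AB] = [[-3, 9], [4, -7]]
det(C) = (-3)·(-7) - 9·4 = 21 - 36 = -15
Since det(C) ≠ 0, rank(C) = 2 and the system is completely controllable.

-15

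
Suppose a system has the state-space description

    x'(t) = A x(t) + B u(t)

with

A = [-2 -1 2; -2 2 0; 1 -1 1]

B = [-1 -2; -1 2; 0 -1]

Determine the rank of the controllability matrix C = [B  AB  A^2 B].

AB = [[3, 0], [0, 8], [0, -5]]
A^2B = [[-6, -18], [-6, 16], [3, -13]]
Controllability matrix C = [B  AB  A^2B] = [[-1, -2, 3, 0, -6, -18], [-1, 2, 0, 8, -6, 16], [0, -1, 0, -5, 3, -13]]
Take the 3×3 submatrix of C formed by columns 1, 2, 3: [[-1, -2, 3], [-1, 2, 0], [0, -1, 0]]. Its determinant is (-1)·(2·0 - 0·(-1)) - (-2)·((-1)·0 - 0·0) + 3·((-1)·(-1) - 2·0) = (-1)·0 - (-2)·0 + 3·1 = 3 ≠ 0.
So rank(C) ≥ 3; since C has 3 rows, rank(C) = 3.
rank(C) = 3 = n, so the pair (A, B) is completely controllable.

3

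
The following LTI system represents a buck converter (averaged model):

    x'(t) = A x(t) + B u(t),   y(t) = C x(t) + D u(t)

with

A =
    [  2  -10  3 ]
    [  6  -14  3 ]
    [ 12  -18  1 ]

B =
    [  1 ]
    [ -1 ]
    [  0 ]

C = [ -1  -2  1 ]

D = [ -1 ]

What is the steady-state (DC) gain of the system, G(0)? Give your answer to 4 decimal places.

G(0) = C(-A)^{-1}B + D = -C A^{-1} B + D.
det A = -40, so A^{-1} = (1/-40)·adj(A) = [[-1, 11/10, -3/10], [-3/4, 17/20, -3/10], [-3/2, 21/10, -4/5]]
A^{-1} B = [-21/10, -8/5, -18/5]^T
C A^{-1} B = 17/10
G(0) = D - C A^{-1} B = -1 - (17/10) = -27/10 ≈ -2.7000

-2.7000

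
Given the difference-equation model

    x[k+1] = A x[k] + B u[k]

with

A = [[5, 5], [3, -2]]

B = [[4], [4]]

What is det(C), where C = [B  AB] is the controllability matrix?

AB = [[40], [4]]
Controllability matrix C = [B  AB] = [[4, 40], [4, 4]]
det(C) = 4·4 - 40·4 = 16 - 160 = -144
Since det(C) ≠ 0, rank(C) = 2 and the system is completely controllable.

-144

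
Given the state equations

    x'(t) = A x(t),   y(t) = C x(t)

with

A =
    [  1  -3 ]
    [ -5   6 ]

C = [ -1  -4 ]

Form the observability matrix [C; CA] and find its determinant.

97

CA = [[19, -21]]
Observability matrix O = [C; CA] = [[-1, -4], [19, -21]]
det(O) = (-1)·(-21) - (-4)·19 = 21 - (-76) = 97
Since det(O) ≠ 0, rank(O) = 2 and the system is completely observable.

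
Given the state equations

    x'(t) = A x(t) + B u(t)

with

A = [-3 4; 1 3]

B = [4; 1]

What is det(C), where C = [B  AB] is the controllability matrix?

AB = [[-8], [7]]
Controllability matrix C = [B  AB] = [[4, -8], [1, 7]]
det(C) = 4·7 - (-8)·1 = 28 - (-8) = 36
Since det(C) ≠ 0, rank(C) = 2 and the system is completely controllable.

36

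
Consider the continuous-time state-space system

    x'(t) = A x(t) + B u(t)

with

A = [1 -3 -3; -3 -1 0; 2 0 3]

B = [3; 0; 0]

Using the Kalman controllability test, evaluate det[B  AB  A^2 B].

-648

AB = [[3], [-9], [6]]
A^2B = [[12], [0], [24]]
Controllability matrix C = [B  AB  A^2B] = [[3, 3, 12], [0, -9, 0], [0, 6, 24]]
Expanding along the first row, det(C) = 3·((-9)·24 - 0·6) - 3·(0·24 - 0·0) + 12·(0·6 - (-9)·0) = 3·(-216) - 3·0 + 12·0 = -648
Since det(C) ≠ 0, rank(C) = 3 and the system is completely controllable.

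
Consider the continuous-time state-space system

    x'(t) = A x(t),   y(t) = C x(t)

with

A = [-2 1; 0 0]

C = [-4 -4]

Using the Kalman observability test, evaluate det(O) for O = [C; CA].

CA = [[8, -4]]
Observability matrix O = [C; CA] = [[-4, -4], [8, -4]]
det(O) = (-4)·(-4) - (-4)·8 = 16 - (-32) = 48
Since det(O) ≠ 0, rank(O) = 2 and the system is completely observable.

48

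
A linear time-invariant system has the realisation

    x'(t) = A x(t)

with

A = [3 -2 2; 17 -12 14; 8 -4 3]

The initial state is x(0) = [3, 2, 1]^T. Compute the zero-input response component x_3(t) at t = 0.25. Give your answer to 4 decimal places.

det(sI - A) = s^3 - (tr A)s^2 + (M11 + M22 + M33)s - det A, where Mii is the 2×2 principal minor of A obtained by deleting row i and column i.
tr A = 3 + (-12) + 3 = -6; M11 = (-12)·3 - 14·(-4) = -36 - (-56) = 20; M22 = 3·3 - 2·8 = 9 - 16 = -7; M33 = 3·(-12) - (-2)·17 = -36 - (-34) = -2; sum of minors = 11.
det A = 3·((-12)·3 - 14·(-4)) - (-2)·(17·3 - 14·8) + 2·(17·(-4) - (-12)·8) = 3·20 - (-2)·(-61) + 2·28 = -6.
So p(s) = det(sI - A) = s^3 + 6s^2 + 11s + 6.
Rational-root test: any integer root divides 6. Testing small divisors, s = -1 works: p(-1) = -1 + 6 + (-11) + 6 = 0, so (s + 1) is a factor.
Dividing, p(s) = (s + 1)(s^2 + 5s + 6).
Factor s^2 + 5s + 6: two numbers with sum -5 and product 6 are -2 and -3, so s^2 + 5s + 6 = (s + 2)(s + 3).
Hence p(s) = (s + 1) (s + 2) (s + 3), with roots -3, -2, -1.
The eigenvalues -3, -2, -1 are distinct and real, so A is diagonalisable and x(t) = e^{At} x(0) = V diag(e^{λ_i t}) V^{-1} x(0), where the columns of V are the eigenvectors.
λ = -3: A - (-3)I = [[6, -2, 2], [17, -9, 14], [8, -4, 6]]. v must be orthogonal to every row; (row 1) × (row 2) = [-10, -50, -20], so take v_1 = [-1, -5, -2]^T.
λ = -2: A - (-2)I = [[5, -2, 2], [17, -10, 14], [8, -4, 5]]. v must be orthogonal to every row; (row 1) × (row 2) = [-8, -36, -16], so take v_2 = [-2, -9, -4]^T.
λ = -1: A - (-1)I = [[4, -2, 2], [17, -11, 14], [8, -4, 4]]. v must be orthogonal to every row; (row 1) × (row 2) = [-6, -22, -10], so take v_3 = [-3, -11, -5]^T.
V = [v_1 v_2 v_3] = [[-1, -2, -3], [-5, -9, -11], [-2, -4, -5]] has det V = -1, so V^{-1} = adj(V)/det V = [[-1, -2, 5], [3, 1, -4], [-2, 0, 1]].
Modal coordinates z(0) = V^{-1} x(0): (-1)·3 + (-2)·2 + 5·1 = -2; 3·3 + 1·2 + (-4)·1 = 7; (-2)·3 + 0·2 + 1·1 = -5; so z(0) = [-2, 7, -5]^T.
x_3(t) = Σ_i (v_i)_3 · z_i(0) · e^{λ_i t} (row 3 of V times the modal terms).
x_3(0.25) = (-2)·(-2)·e^{-3·0.25} + (-4)·7·e^{-2·0.25} + (-5)·(-5)·e^{-1·0.25} = 4·0.472367 + (-28)·0.606531 + 25·0.778801 = 4.3766.

4.3766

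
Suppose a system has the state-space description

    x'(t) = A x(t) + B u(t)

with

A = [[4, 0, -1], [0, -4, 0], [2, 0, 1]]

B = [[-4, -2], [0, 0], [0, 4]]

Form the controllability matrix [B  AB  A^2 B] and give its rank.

AB = [[-16, -12], [0, 0], [-8, 0]]
A^2B = [[-56, -48], [0, 0], [-40, -24]]
Controllability matrix C = [B  AB  A^2B] = [[-4, -2, -16, -12, -56, -48], [0, 0, 0, 0, 0, 0], [0, 4, -8, 0, -40, -24]]
Row 2 of C is identically zero, so rank(C) ≤ 2.
The 2×2 minor from rows 1, 3, columns 1, 2 is (-4)·4 - (-2)·0 = -16 - 0 = -16 ≠ 0, so rank(C) = 2.
rank(C) = 2 < n = 3, so the pair (A, B) is not completely controllable.

2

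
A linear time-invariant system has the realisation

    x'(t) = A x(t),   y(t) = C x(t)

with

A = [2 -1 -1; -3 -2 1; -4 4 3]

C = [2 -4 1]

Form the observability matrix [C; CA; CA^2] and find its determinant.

-1528

CA = [[12, 10, -3]]
CA^2 = [[6, -44, -11]]
Observability matrix O = [C; CA; CA^2] = [[2, -4, 1], [12, 10, -3], [6, -44, -11]]
Expanding along the first row, det(O) = 2·(10·(-11) - (-3)·(-44)) - (-4)·(12·(-11) - (-3)·6) + 1·(12·(-44) - 10·6) = 2·(-242) - (-4)·(-114) + 1·(-588) = -1528
Since det(O) ≠ 0, rank(O) = 3 and the system is completely observable.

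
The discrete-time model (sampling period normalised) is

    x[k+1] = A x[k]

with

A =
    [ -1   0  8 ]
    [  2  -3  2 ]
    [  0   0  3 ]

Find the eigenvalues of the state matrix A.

-3, -1, 3

det(zI - A) = z^3 - (tr A)z^2 + (M11 + M22 + M33)z - det A, where Mii is the 2×2 principal minor of A obtained by deleting row i and column i.
tr A = (-1) + (-3) + 3 = -1; M11 = (-3)·3 - 2·0 = -9 - 0 = -9; M22 = (-1)·3 - 8·0 = -3 - 0 = -3; M33 = (-1)·(-3) - 0·2 = 3 - 0 = 3; sum of minors = -9.
det A = (-1)·((-3)·3 - 2·0) - 0·(2·3 - 2·0) + 8·(2·0 - (-3)·0) = (-1)·(-9) - 0·6 + 8·0 = 9.
So p(z) = det(zI - A) = z^3 + z^2 - 9z - 9.
Rational-root test: any integer root divides -9. Testing small divisors, z = -1 works: p(-1) = -1 + 1 + 9 + (-9) = 0, so (z + 1) is a factor.
Dividing, p(z) = (z + 1)(z^2 - 9).
Factor z^2 - 9: two numbers with sum 0 and product -9 are 3 and -3, so z^2 - 9 = (z - 3)(z + 3).
Hence p(z) = (z - 3) (z + 1) (z + 3), with roots -3, -1, 3.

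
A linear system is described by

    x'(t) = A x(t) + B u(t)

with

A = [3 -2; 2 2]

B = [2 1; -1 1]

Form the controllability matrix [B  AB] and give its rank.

2

AB = [[8, 1], [2, 4]]
Controllability matrix C = [B  AB] = [[2, 1, 8, 1], [-1, 1, 2, 4]]
Take the 2×2 submatrix of C formed by columns 1, 2: [[2, 1], [-1, 1]]. Its determinant is 2·1 - 1·(-1) = 2 - (-1) = 3 ≠ 0.
So rank(C) ≥ 2; since C has 2 rows, rank(C) = 2.
rank(C) = 2 = n, so the pair (A, B) is completely controllable.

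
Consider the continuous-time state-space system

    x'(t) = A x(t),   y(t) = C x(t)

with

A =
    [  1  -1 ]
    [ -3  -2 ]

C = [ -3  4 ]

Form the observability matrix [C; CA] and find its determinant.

75

CA = [[-15, -5]]
Observability matrix O = [C; CA] = [[-3, 4], [-15, -5]]
det(O) = (-3)·(-5) - 4·(-15) = 15 - (-60) = 75
Since det(O) ≠ 0, rank(O) = 2 and the system is completely observable.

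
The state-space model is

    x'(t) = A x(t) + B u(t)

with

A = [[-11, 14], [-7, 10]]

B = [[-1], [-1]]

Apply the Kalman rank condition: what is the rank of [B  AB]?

AB = [[-3], [-3]]
Controllability matrix C = [B  AB] = [[-1, -3], [-1, -3]]
Every column of C is a scalar multiple of column 1 = [-1, -1] (multipliers 1, 3), so the columns span a one-dimensional space.
C ≠ 0, hence rank(C) = 1.
rank(C) = 1 < n = 2, so the pair (A, B) is not completely controllable.

1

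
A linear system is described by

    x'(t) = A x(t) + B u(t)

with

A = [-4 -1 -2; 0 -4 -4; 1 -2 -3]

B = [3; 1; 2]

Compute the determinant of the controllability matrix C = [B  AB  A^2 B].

AB = [[-17], [-12], [-5]]
A^2B = [[90], [68], [22]]
Controllability matrix C = [B  AB  A^2B] = [[3, -17, 90], [1, -12, 68], [2, -5, 22]]
Expanding along the first row, det(C) = 3·((-12)·22 - 68·(-5)) - (-17)·(1·22 - 68·2) + 90·(1·(-5) - (-12)·2) = 3·76 - (-17)·(-114) + 90·19 = 0
Since det(C) = 0, rank(C) < 3 and the system is not completely controllable.

0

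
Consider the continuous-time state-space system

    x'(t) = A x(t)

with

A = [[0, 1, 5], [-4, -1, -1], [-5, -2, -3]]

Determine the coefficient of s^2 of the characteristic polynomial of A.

Expand det(sI - A) for the 3×3 matrix.
p(s) = s^3 + 4s^2 + 30s - 8.
(Check: constant term = det(-A) = (-1)^3 det A = -8; coefficient of s^2 = -tr A = 4.)
The coefficient of s^2 is 4.

4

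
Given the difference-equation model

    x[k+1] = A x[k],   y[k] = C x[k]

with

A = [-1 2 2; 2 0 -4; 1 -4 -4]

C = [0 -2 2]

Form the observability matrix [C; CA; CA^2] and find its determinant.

-320

CA = [[-2, -8, 0]]
CA^2 = [[-14, -4, 28]]
Observability matrix O = [C; CA; CA^2] = [[0, -2, 2], [-2, -8, 0], [-14, -4, 28]]
Expanding along the first row, det(O) = 0·((-8)·28 - 0·(-4)) - (-2)·((-2)·28 - 0·(-14)) + 2·((-2)·(-4) - (-8)·(-14)) = 0·(-224) - (-2)·(-56) + 2·(-104) = -320
Since det(O) ≠ 0, rank(O) = 3 and the system is completely observable.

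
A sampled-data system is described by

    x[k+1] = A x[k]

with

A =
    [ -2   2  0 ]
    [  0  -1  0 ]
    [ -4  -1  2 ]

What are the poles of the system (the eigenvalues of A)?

-2, -1, 2

det(zI - A) = z^3 - (tr A)z^2 + (M11 + M22 + M33)z - det A, where Mii is the 2×2 principal minor of A obtained by deleting row i and column i.
tr A = (-2) + (-1) + 2 = -1; M11 = (-1)·2 - 0·(-1) = -2 - 0 = -2; M22 = (-2)·2 - 0·(-4) = -4 - 0 = -4; M33 = (-2)·(-1) - 2·0 = 2 - 0 = 2; sum of minors = -4.
det A = (-2)·((-1)·2 - 0·(-1)) - 2·(0·2 - 0·(-4)) + 0·(0·(-1) - (-1)·(-4)) = (-2)·(-2) - 2·0 + 0·(-4) = 4.
So p(z) = det(zI - A) = z^3 + z^2 - 4z - 4.
Rational-root test: any integer root divides -4. Testing small divisors, z = -1 works: p(-1) = -1 + 1 + 4 + (-4) = 0, so (z + 1) is a factor.
Dividing, p(z) = (z + 1)(z^2 - 4).
Factor z^2 - 4: two numbers with sum 0 and product -4 are 2 and -2, so z^2 - 4 = (z - 2)(z + 2).
Hence p(z) = (z - 2) (z + 1) (z + 2), with roots -2, -1, 2.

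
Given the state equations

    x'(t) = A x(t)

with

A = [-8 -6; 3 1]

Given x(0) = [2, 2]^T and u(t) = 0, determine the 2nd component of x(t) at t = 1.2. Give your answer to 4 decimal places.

det(sI - A) = s^2 - (tr A)s + det A, with tr A = (-8) + 1 = -7 and det A = (-8)·1 - (-6)·3 = -8 - (-18) = 10.
So p(s) = det(sI - A) = s^2 + 7s + 10.
Factor s^2 + 7s + 10: two numbers with sum -7 and product 10 are -2 and -5, so s^2 + 7s + 10 = (s + 2)(s + 5).
Hence p(s) = (s + 2) (s + 5), with roots -5, -2.
The eigenvalues -5, -2 are distinct and real, so A is diagonalisable and x(t) = e^{At} x(0) = V diag(e^{λ_i t}) V^{-1} x(0), where the columns of V are the eigenvectors.
λ = -5: A - (-5)I = [[-3, -6], [3, 6]]. Row 1 gives (-3)·v1 + (-6)·v2 = 0, so take v_1 = [-2, 1]^T.
λ = -2: A - (-2)I = [[-6, -6], [3, 3]]. Row 1 gives (-6)·v1 + (-6)·v2 = 0, so take v_2 = [-1, 1]^T.
V = [v_1 v_2] = [[-2, -1], [1, 1]] has det V = -1, so V^{-1} = adj(V)/det V = [[-1, -1], [1, 2]].
Modal coordinates z(0) = V^{-1} x(0): (-1)·2 + (-1)·2 = -4; 1·2 + 2·2 = 6; so z(0) = [-4, 6]^T.
x_2(t) = Σ_i (v_i)_2 · z_i(0) · e^{λ_i t} (row 2 of V times the modal terms).
x_2(1.2) = 1·(-4)·e^{-5·1.2} + 1·6·e^{-2·1.2} = (-4)·0.002479 + 6·0.090718 = 0.5344.

0.5344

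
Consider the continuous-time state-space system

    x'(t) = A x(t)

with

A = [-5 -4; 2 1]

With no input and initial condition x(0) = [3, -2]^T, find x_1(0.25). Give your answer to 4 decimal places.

det(sI - A) = s^2 - (tr A)s + det A, with tr A = (-5) + 1 = -4 and det A = (-5)·1 - (-4)·2 = -5 - (-8) = 3.
So p(s) = det(sI - A) = s^2 + 4s + 3.
Factor s^2 + 4s + 3: two numbers with sum -4 and product 3 are -1 and -3, so s^2 + 4s + 3 = (s + 1)(s + 3).
Hence p(s) = (s + 1) (s + 3), with roots -3, -1.
The eigenvalues -3, -1 are distinct and real, so A is diagonalisable and x(t) = e^{At} x(0) = V diag(e^{λ_i t}) V^{-1} x(0), where the columns of V are the eigenvectors.
λ = -3: A - (-3)I = [[-2, -4], [2, 4]]. Row 1 gives (-2)·v1 + (-4)·v2 = 0, so take v_1 = [2, -1]^T.
λ = -1: A - (-1)I = [[-4, -4], [2, 2]]. Row 1 gives (-4)·v1 + (-4)·v2 = 0, so take v_2 = [-1, 1]^T.
V = [v_1 v_2] = [[2, -1], [-1, 1]] has det V = 1, so V^{-1} = adj(V)/det V = [[1, 1], [1, 2]].
Modal coordinates z(0) = V^{-1} x(0): 1·3 + 1·(-2) = 1; 1·3 + 2·(-2) = -1; so z(0) = [1, -1]^T.
x_1(t) = Σ_i (v_i)_1 · z_i(0) · e^{λ_i t} (row 1 of V times the modal terms).
x_1(0.25) = 2·1·e^{-3·0.25} + (-1)·(-1)·e^{-1·0.25} = 2·0.472367 + 1·0.778801 = 1.7235.

1.7235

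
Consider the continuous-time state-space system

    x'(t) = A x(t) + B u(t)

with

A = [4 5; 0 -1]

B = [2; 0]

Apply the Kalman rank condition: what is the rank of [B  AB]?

1

AB = [[8], [0]]
Controllability matrix C = [B  AB] = [[2, 8], [0, 0]]
Every column of C is a scalar multiple of column 1 = [2, 0] (multipliers 1, 4), so the columns span a one-dimensional space.
C ≠ 0, hence rank(C) = 1.
rank(C) = 1 < n = 2, so the pair (A, B) is not completely controllable.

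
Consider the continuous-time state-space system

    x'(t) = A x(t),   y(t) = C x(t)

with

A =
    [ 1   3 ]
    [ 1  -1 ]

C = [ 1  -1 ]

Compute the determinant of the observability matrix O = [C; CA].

4

CA = [[0, 4]]
Observability matrix O = [C; CA] = [[1, -1], [0, 4]]
det(O) = 1·4 - (-1)·0 = 4 - 0 = 4
Since det(O) ≠ 0, rank(O) = 2 and the system is completely observable.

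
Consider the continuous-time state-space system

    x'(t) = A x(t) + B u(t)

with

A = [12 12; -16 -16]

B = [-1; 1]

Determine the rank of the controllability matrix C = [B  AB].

AB = [[0], [0]]
Controllability matrix C = [B  AB] = [[-1, 0], [1, 0]]
Every column of C is a scalar multiple of column 1 = [-1, 1] (multipliers 1, 0), so the columns span a one-dimensional space.
C ≠ 0, hence rank(C) = 1.
rank(C) = 1 < n = 2, so the pair (A, B) is not completely controllable.

1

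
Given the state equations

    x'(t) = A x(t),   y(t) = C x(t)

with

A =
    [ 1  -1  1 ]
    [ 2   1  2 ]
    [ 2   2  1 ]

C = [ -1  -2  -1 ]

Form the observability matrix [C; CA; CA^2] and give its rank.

3

CA = [[-7, -3, -6]]
CA^2 = [[-25, -8, -19]]
Observability matrix O = [C; CA; CA^2] = [[-1, -2, -1], [-7, -3, -6], [-25, -8, -19]]
det(O) = (-1)·((-3)·(-19) - (-6)·(-8)) - (-2)·((-7)·(-19) - (-6)·(-25)) + (-1)·((-7)·(-8) - (-3)·(-25)) = (-1)·9 - (-2)·(-17) + (-1)·(-19) = -24 ≠ 0, so rank(O) = 3.
rank(O) = 3 = n, so the pair (A, C) is completely observable.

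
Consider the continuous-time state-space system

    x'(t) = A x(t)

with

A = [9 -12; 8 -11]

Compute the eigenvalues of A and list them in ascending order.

det(sI - A) = s^2 - (tr A)s + det A, with tr A = 9 + (-11) = -2 and det A = 9·(-11) - (-12)·8 = -99 - (-96) = -3.
So p(s) = det(sI - A) = s^2 + 2s - 3.
Factor s^2 + 2s - 3: two numbers with sum -2 and product -3 are 1 and -3, so s^2 + 2s - 3 = (s - 1)(s + 3).
Hence p(s) = (s - 1) (s + 3), with roots -3, 1.
At least one eigenvalue has non-negative real part, so the system is not asymptotically stable.

-3, 1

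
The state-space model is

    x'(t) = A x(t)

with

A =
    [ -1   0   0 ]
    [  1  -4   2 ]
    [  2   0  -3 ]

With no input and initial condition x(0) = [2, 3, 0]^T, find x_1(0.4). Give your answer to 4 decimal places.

det(sI - A) = s^3 - (tr A)s^2 + (M11 + M22 + M33)s - det A, where Mii is the 2×2 principal minor of A obtained by deleting row i and column i.
tr A = (-1) + (-4) + (-3) = -8; M11 = (-4)·(-3) - 2·0 = 12 - 0 = 12; M22 = (-1)·(-3) - 0·2 = 3 - 0 = 3; M33 = (-1)·(-4) - 0·1 = 4 - 0 = 4; sum of minors = 19.
det A = (-1)·((-4)·(-3) - 2·0) - 0·(1·(-3) - 2·2) + 0·(1·0 - (-4)·2) = (-1)·12 - 0·(-7) + 0·8 = -12.
So p(s) = det(sI - A) = s^3 + 8s^2 + 19s + 12.
Rational-root test: any integer root divides 12. Testing small divisors, s = -1 works: p(-1) = -1 + 8 + (-19) + 12 = 0, so (s + 1) is a factor.
Dividing, p(s) = (s + 1)(s^2 + 7s + 12).
Factor s^2 + 7s + 12: two numbers with sum -7 and product 12 are -3 and -4, so s^2 + 7s + 12 = (s + 3)(s + 4).
Hence p(s) = (s + 1) (s + 3) (s + 4), with roots -4, -3, -1.
The eigenvalues -4, -3, -1 are distinct and real, so A is diagonalisable and x(t) = e^{At} x(0) = V diag(e^{λ_i t}) V^{-1} x(0), where the columns of V are the eigenvectors.
λ = -4: A - (-4)I = [[3, 0, 0], [1, 0, 2], [2, 0, 1]]. v must be orthogonal to every row; (row 1) × (row 2) = [0, -6, 0], so take v_1 = [0, 1, 0]^T.
λ = -3: A - (-3)I = [[2, 0, 0], [1, -1, 2], [2, 0, 0]]. v must be orthogonal to every row; (row 1) × (row 2) = [0, -4, -2], so take v_2 = [0, -2, -1]^T.
λ = -1: A - (-1)I = [[0, 0, 0], [1, -3, 2], [2, 0, -2]]. v must be orthogonal to every row; (row 2) × (row 3) = [6, 6, 6], so take v_3 = [1, 1, 1]^T.
V = [v_1 v_2 v_3] = [[0, 0, 1], [1, -2, 1], [0, -1, 1]] has det V = -1, so V^{-1} = adj(V)/det V = [[1, 1, -2], [1, 0, -1], [1, 0, 0]].
Modal coordinates z(0) = V^{-1} x(0): 1·2 + 1·3 + (-2)·0 = 5; 1·2 + 0·3 + (-1)·0 = 2; 1·2 + 0·3 + 0·0 = 2; so z(0) = [5, 2, 2]^T.
x_1(t) = Σ_i (v_i)_1 · z_i(0) · e^{λ_i t} (row 1 of V times the modal terms).
x_1(0.4) = 0·5·e^{-4·0.4} + 0·2·e^{-3·0.4} + 1·2·e^{-1·0.4} = 0·0.201897 + 0·0.301194 + 2·0.670320 = 1.3406.

1.3406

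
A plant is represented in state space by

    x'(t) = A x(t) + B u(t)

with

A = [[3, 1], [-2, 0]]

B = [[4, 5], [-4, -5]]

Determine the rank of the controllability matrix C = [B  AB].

AB = [[8, 10], [-8, -10]]
Controllability matrix C = [B  AB] = [[4, 5, 8, 10], [-4, -5, -8, -10]]
Every column of C is a scalar multiple of column 1 = [4, -4] (multipliers 1, 5/4, 2, 5/2), so the columns span a one-dimensional space.
C ≠ 0, hence rank(C) = 1.
rank(C) = 1 < n = 2, so the pair (A, B) is not completely controllable.

1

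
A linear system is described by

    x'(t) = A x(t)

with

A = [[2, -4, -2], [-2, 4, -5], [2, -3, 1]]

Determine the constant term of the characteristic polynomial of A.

-14

Expand det(sI - A) for the 3×3 matrix.
p(s) = s^3 - 7s^2 - 5s - 14.
(Check: constant term = det(-A) = (-1)^3 det A = -14; coefficient of s^2 = -tr A = -7.)
The constant term is -14.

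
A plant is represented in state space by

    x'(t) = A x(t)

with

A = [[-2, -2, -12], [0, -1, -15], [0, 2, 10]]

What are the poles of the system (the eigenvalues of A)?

det(sI - A) = s^3 - (tr A)s^2 + (M11 + M22 + M33)s - det A, where Mii is the 2×2 principal minor of A obtained by deleting row i and column i.
tr A = (-2) + (-1) + 10 = 7; M11 = (-1)·10 - (-15)·2 = -10 - (-30) = 20; M22 = (-2)·10 - (-12)·0 = -20 - 0 = -20; M33 = (-2)·(-1) - (-2)·0 = 2 - 0 = 2; sum of minors = 2.
det A = (-2)·((-1)·10 - (-15)·2) - (-2)·(0·10 - (-15)·0) + (-12)·(0·2 - (-1)·0) = (-2)·20 - (-2)·0 + (-12)·0 = -40.
So p(s) = det(sI - A) = s^3 - 7s^2 + 2s + 40.
Rational-root test: any integer root divides 40. Testing small divisors, s = -2 works: p(-2) = -8 + (-28) + (-4) + 40 = 0, so (s + 2) is a factor.
Dividing, p(s) = (s + 2)(s^2 - 9s + 20).
Factor s^2 - 9s + 20: two numbers with sum 9 and product 20 are 5 and 4, so s^2 - 9s + 20 = (s - 5)(s - 4).
Hence p(s) = (s - 5) (s - 4) (s + 2), with roots -2, 4, 5.
At least one eigenvalue has non-negative real part, so the system is not asymptotically stable.

-2, 4, 5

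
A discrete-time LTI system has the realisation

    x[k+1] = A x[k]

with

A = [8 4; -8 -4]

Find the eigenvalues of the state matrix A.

det(zI - A) = z^2 - (tr A)z + det A, with tr A = 8 + (-4) = 4 and det A = 8·(-4) - 4·(-8) = -32 - (-32) = 0.
So p(z) = det(zI - A) = z^2 - 4z.
Factor z^2 - 4z: two numbers with sum 4 and product 0 are 4 and 0, so z^2 - 4z = z(z - 4).
Hence p(z) = z (z - 4), with roots 0, 4.

0, 4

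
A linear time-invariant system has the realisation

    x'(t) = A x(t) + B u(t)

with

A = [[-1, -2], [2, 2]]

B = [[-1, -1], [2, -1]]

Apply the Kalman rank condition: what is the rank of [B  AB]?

2

AB = [[-3, 3], [2, -4]]
Controllability matrix C = [B  AB] = [[-1, -1, -3, 3], [2, -1, 2, -4]]
Take the 2×2 submatrix of C formed by columns 1, 2: [[-1, -1], [2, -1]]. Its determinant is (-1)·(-1) - (-1)·2 = 1 - (-2) = 3 ≠ 0.
So rank(C) ≥ 2; since C has 2 rows, rank(C) = 2.
rank(C) = 2 = n, so the pair (A, B) is completely controllable.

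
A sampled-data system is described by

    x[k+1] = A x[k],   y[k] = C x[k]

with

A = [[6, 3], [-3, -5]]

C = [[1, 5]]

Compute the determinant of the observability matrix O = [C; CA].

23

CA = [[-9, -22]]
Observability matrix O = [C; CA] = [[1, 5], [-9, -22]]
det(O) = 1·(-22) - 5·(-9) = -22 - (-45) = 23
Since det(O) ≠ 0, rank(O) = 2 and the system is completely observable.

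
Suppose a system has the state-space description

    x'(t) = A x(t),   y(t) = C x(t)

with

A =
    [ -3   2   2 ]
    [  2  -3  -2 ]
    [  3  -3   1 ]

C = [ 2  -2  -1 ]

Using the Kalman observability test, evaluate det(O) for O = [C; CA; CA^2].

0

CA = [[-13, 13, 7]]
CA^2 = [[86, -86, -45]]
Observability matrix O = [C; CA; CA^2] = [[2, -2, -1], [-13, 13, 7], [86, -86, -45]]
Expanding along the first row, det(O) = 2·(13·(-45) - 7·(-86)) - (-2)·((-13)·(-45) - 7·86) + (-1)·((-13)·(-86) - 13·86) = 2·17 - (-2)·(-17) + (-1)·0 = 0
Since det(O) = 0, rank(O) < 3 and the system is not completely observable.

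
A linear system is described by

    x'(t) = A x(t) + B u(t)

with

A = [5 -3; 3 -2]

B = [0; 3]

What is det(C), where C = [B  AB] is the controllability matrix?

27

AB = [[-9], [-6]]
Controllability matrix C = [B  AB] = [[0, -9], [3, -6]]
det(C) = 0·(-6) - (-9)·3 = 0 - (-27) = 27
Since det(C) ≠ 0, rank(C) = 2 and the system is completely controllable.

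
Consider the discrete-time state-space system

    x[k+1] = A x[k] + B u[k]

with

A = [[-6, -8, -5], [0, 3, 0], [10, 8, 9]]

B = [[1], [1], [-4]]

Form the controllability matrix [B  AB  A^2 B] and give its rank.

2

AB = [[6], [3], [-18]]
A^2B = [[30], [9], [-78]]
Controllability matrix C = [B  AB  A^2B] = [[1, 6, 30], [1, 3, 9], [-4, -18, -78]]
The rows r1, r2, r3 of C are linearly dependent: 2·r1 + 2·r2 + r3 = 0 (check each entry), so rank(C) ≤ 2.
The 2×2 minor from rows 1, 2, columns 1, 2 is 1·3 - 6·1 = 3 - 6 = -3 ≠ 0, so rank(C) = 2.
rank(C) = 2 < n = 3, so the pair (A, B) is not completely controllable.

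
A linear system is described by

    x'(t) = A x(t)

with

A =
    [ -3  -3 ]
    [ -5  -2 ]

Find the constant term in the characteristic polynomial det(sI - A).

-9

For a 2×2 matrix, det(sI - A) = s^2 - (tr A)s + det A.
tr A = -5, det A = -9.
So p(s) = s^2 + 5s - 9.
The constant term is -9.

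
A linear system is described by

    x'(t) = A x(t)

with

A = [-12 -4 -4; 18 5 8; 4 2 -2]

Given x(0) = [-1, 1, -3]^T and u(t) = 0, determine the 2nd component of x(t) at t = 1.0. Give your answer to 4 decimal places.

det(sI - A) = s^3 - (tr A)s^2 + (M11 + M22 + M33)s - det A, where Mii is the 2×2 principal minor of A obtained by deleting row i and column i.
tr A = (-12) + 5 + (-2) = -9; M11 = 5·(-2) - 8·2 = -10 - 16 = -26; M22 = (-12)·(-2) - (-4)·4 = 24 - (-16) = 40; M33 = (-12)·5 - (-4)·18 = -60 - (-72) = 12; sum of minors = 26.
det A = (-12)·(5·(-2) - 8·2) - (-4)·(18·(-2) - 8·4) + (-4)·(18·2 - 5·4) = (-12)·(-26) - (-4)·(-68) + (-4)·16 = -24.
So p(s) = det(sI - A) = s^3 + 9s^2 + 26s + 24.
Rational-root test: any integer root divides 24. Testing small divisors, s = -2 works: p(-2) = -8 + 36 + (-52) + 24 = 0, so (s + 2) is a factor.
Dividing, p(s) = (s + 2)(s^2 + 7s + 12).
Factor s^2 + 7s + 12: two numbers with sum -7 and product 12 are -3 and -4, so s^2 + 7s + 12 = (s + 3)(s + 4).
Hence p(s) = (s + 2) (s + 3) (s + 4), with roots -4, -3, -2.
The eigenvalues -4, -3, -2 are distinct and real, so A is diagonalisable and x(t) = e^{At} x(0) = V diag(e^{λ_i t}) V^{-1} x(0), where the columns of V are the eigenvectors.
λ = -4: A - (-4)I = [[-8, -4, -4], [18, 9, 8], [4, 2, 2]]. v must be orthogonal to every row; (row 1) × (row 2) = [4, -8, 0], so take v_1 = [1, -2, 0]^T.
λ = -3: A - (-3)I = [[-9, -4, -4], [18, 8, 8], [4, 2, 1]]. v must be orthogonal to every row; (row 1) × (row 3) = [4, -7, -2], so take v_2 = [4, -7, -2]^T.
λ = -2: A - (-2)I = [[-10, -4, -4], [18, 7, 8], [4, 2, 0]]. v must be orthogonal to every row; (row 1) × (row 2) = [-4, 8, 2], so take v_3 = [-2, 4, 1]^T.
V = [v_1 v_2 v_3] = [[1, 4, -2], [-2, -7, 4], [0, -2, 1]] has det V = 1, so V^{-1} = adj(V)/det V = [[1, 0, 2], [2, 1, 0], [4, 2, 1]].
Modal coordinates z(0) = V^{-1} x(0): 1·(-1) + 0·1 + 2·(-3) = -7; 2·(-1) + 1·1 + 0·(-3) = -1; 4·(-1) + 2·1 + 1·(-3) = -5; so z(0) = [-7, -1, -5]^T.
x_2(t) = Σ_i (v_i)_2 · z_i(0) · e^{λ_i t} (row 2 of V times the modal terms).
x_2(1.0) = (-2)·(-7)·e^{-4·1.0} + (-7)·(-1)·e^{-3·1.0} + 4·(-5)·e^{-2·1.0} = 14·0.018316 + 7·0.049787 + (-20)·0.135335 = -2.1018.

-2.1018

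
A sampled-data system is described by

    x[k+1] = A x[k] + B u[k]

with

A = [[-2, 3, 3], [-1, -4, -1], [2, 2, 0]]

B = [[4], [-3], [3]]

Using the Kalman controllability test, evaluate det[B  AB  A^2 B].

AB = [[-8], [5], [2]]
A^2B = [[37], [-14], [-6]]
Controllability matrix C = [B  AB  A^2B] = [[4, -8, 37], [-3, 5, -14], [3, 2, -6]]
Expanding along the first row, det(C) = 4·(5·(-6) - (-14)·2) - (-8)·((-3)·(-6) - (-14)·3) + 37·((-3)·2 - 5·3) = 4·(-2) - (-8)·60 + 37·(-21) = -305
Since det(C) ≠ 0, rank(C) = 3 and the system is completely controllable.

-305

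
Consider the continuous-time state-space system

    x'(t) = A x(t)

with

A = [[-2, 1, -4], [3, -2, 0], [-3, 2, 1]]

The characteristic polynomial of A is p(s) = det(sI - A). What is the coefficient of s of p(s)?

-15

Expand det(sI - A) for the 3×3 matrix.
p(s) = s^3 + 3s^2 - 15s - 1.
(Check: constant term = det(-A) = (-1)^3 det A = -1; coefficient of s^2 = -tr A = 3.)
The coefficient of s is -15.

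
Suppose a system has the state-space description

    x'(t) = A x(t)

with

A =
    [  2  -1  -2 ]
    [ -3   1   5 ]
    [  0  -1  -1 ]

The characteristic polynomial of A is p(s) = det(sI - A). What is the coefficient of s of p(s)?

Expand det(sI - A) for the 3×3 matrix.
p(s) = s^3 - 2s^2 + s - 5.
(Check: constant term = det(-A) = (-1)^3 det A = -5; coefficient of s^2 = -tr A = -2.)
The coefficient of s is 1.

1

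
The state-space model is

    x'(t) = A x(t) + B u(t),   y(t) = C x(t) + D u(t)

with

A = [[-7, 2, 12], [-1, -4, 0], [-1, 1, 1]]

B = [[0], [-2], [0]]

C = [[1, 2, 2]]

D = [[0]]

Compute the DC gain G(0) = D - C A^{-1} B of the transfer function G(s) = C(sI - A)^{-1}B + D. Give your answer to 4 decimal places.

G(0) = C(-A)^{-1}B + D = -C A^{-1} B + D.
det A = -30, so A^{-1} = (1/-30)·adj(A) = [[2/15, -1/3, -8/5], [-1/30, -1/6, 2/5], [1/6, -1/6, -1]]
A^{-1} B = [2/3, 1/3, 1/3]^T
C A^{-1} B = 2
G(0) = D - C A^{-1} B = 0 - (2) = -2

-2.0000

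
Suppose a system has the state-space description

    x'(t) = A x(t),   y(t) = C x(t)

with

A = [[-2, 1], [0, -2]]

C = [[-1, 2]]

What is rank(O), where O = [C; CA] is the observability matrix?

2

CA = [[2, -5]]
Observability matrix O = [C; CA] = [[-1, 2], [2, -5]]
det(O) = (-1)·(-5) - 2·2 = 5 - 4 = 1 ≠ 0, so rank(O) = 2.
rank(O) = 2 = n, so the pair (A, C) is completely observable.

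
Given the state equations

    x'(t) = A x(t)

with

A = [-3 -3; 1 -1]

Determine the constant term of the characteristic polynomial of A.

For a 2×2 matrix, det(sI - A) = s^2 - (tr A)s + det A.
tr A = -4, det A = 6.
So p(s) = s^2 + 4s + 6.
The constant term is 6.

6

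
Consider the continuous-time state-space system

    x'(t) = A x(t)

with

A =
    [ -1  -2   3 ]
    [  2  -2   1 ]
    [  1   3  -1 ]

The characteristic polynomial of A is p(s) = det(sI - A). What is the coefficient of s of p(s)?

3

Expand det(sI - A) for the 3×3 matrix.
p(s) = s^3 + 4s^2 + 3s - 19.
(Check: constant term = det(-A) = (-1)^3 det A = -19; coefficient of s^2 = -tr A = 4.)
The coefficient of s is 3.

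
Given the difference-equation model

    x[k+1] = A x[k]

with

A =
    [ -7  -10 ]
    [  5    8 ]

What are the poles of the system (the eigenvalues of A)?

det(zI - A) = z^2 - (tr A)z + det A, with tr A = (-7) + 8 = 1 and det A = (-7)·8 - (-10)·5 = -56 - (-50) = -6.
So p(z) = det(zI - A) = z^2 - z - 6.
Factor z^2 - z - 6: two numbers with sum 1 and product -6 are 3 and -2, so z^2 - z - 6 = (z - 3)(z + 2).
Hence p(z) = (z - 3) (z + 2), with roots -2, 3.

-2, 3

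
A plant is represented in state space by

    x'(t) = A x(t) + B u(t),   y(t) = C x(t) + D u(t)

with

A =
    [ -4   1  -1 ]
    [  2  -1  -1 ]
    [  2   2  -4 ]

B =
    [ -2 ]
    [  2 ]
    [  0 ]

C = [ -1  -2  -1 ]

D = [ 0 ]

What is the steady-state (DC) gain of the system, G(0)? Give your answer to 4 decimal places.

-2.0000

G(0) = C(-A)^{-1}B + D = -C A^{-1} B + D.
det A = -24, so A^{-1} = (1/-24)·adj(A) = [[-1/4, -1/12, 1/12], [-1/4, -3/4, 1/4], [-1/4, -5/12, -1/12]]
A^{-1} B = [1/3, -1, -1/3]^T
C A^{-1} B = 2
G(0) = D - C A^{-1} B = 0 - (2) = -2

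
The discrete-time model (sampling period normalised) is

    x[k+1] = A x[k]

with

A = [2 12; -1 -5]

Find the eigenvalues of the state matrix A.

-2, -1

det(zI - A) = z^2 - (tr A)z + det A, with tr A = 2 + (-5) = -3 and det A = 2·(-5) - 12·(-1) = -10 - (-12) = 2.
So p(z) = det(zI - A) = z^2 + 3z + 2.
Factor z^2 + 3z + 2: two numbers with sum -3 and product 2 are -1 and -2, so z^2 + 3z + 2 = (z + 1)(z + 2).
Hence p(z) = (z + 1) (z + 2), with roots -2, -1.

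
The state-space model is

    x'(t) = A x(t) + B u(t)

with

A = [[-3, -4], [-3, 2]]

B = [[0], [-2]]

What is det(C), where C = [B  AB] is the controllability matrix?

AB = [[8], [-4]]
Controllability matrix C = [B  AB] = [[0, 8], [-2, -4]]
det(C) = 0·(-4) - 8·(-2) = 0 - (-16) = 16
Since det(C) ≠ 0, rank(C) = 2 and the system is completely controllable.

16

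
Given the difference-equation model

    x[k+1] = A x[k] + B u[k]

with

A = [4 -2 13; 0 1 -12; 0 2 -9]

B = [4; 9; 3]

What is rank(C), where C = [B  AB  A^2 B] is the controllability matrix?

2

AB = [[37], [-27], [-9]]
A^2B = [[85], [81], [27]]
Controllability matrix C = [B  AB  A^2B] = [[4, 37, 85], [9, -27, 81], [3, -9, 27]]
The rows r1, r2, r3 of C are linearly dependent: -r2 + 3·r3 = 0 (check each entry), so rank(C) ≤ 2.
The 2×2 minor from rows 1, 2, columns 1, 2 is 4·(-27) - 37·9 = -108 - 333 = -441 ≠ 0, so rank(C) = 2.
rank(C) = 2 < n = 3, so the pair (A, B) is not completely controllable.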